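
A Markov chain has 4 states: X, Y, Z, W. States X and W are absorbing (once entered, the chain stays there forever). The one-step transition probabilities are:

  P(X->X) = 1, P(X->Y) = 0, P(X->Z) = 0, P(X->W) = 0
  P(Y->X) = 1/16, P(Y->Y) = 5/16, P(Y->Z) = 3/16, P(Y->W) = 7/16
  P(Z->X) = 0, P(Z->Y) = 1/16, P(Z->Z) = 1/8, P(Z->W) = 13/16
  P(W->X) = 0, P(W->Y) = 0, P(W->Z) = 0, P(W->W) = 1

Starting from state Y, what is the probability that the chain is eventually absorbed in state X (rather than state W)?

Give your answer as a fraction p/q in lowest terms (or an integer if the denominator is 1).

Answer: 14/151

Derivation:
Let a_i = P(absorbed in X | start in state i).
Boundary conditions: a_X = 1, a_W = 0.
For each transient state i, a_i = sum_j P(i->j) * a_j:
  a_Y = 1/16*a_X + 5/16*a_Y + 3/16*a_Z + 7/16*a_W
  a_Z = 0*a_X + 1/16*a_Y + 1/8*a_Z + 13/16*a_W

Substituting a_X = 1 and a_W = 0, rearrange to (I - Q) a = r where r[i] = P(i -> X):
  [11/16, -3/16] . (a_Y, a_Z) = 1/16
  [-1/16, 7/8] . (a_Y, a_Z) = 0

Solving yields:
  a_Y = 14/151
  a_Z = 1/151

Starting state is Y, so the absorption probability is a_Y = 14/151.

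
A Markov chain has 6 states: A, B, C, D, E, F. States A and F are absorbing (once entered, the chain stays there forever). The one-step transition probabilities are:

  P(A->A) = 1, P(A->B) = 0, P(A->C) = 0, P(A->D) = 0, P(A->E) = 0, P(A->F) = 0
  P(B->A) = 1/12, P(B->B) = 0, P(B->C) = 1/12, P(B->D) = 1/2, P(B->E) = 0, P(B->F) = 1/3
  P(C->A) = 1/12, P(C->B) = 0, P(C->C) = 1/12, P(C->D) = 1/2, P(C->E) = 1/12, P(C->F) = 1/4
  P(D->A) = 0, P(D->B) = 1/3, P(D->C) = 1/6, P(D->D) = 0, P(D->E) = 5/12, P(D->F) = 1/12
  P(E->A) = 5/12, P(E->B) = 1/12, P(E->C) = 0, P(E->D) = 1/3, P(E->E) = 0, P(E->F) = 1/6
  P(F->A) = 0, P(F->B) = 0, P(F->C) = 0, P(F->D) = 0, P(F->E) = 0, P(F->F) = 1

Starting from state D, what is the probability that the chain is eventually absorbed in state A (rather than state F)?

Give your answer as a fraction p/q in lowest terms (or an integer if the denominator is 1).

Answer: 2183/5344

Derivation:
Let a_i = P(absorbed in A | start in state i).
Boundary conditions: a_A = 1, a_F = 0.
For each transient state i, a_i = sum_j P(i->j) * a_j:
  a_B = 1/12*a_A + 0*a_B + 1/12*a_C + 1/2*a_D + 0*a_E + 1/3*a_F
  a_C = 1/12*a_A + 0*a_B + 1/12*a_C + 1/2*a_D + 1/12*a_E + 1/4*a_F
  a_D = 0*a_A + 1/3*a_B + 1/6*a_C + 0*a_D + 5/12*a_E + 1/12*a_F
  a_E = 5/12*a_A + 1/12*a_B + 0*a_C + 1/3*a_D + 0*a_E + 1/6*a_F

Substituting a_A = 1 and a_F = 0, rearrange to (I - Q) a = r where r[i] = P(i -> A):
  [1, -1/12, -1/2, 0] . (a_B, a_C, a_D, a_E) = 1/12
  [0, 11/12, -1/2, -1/12] . (a_B, a_C, a_D, a_E) = 1/12
  [-1/3, -1/6, 1, -5/12] . (a_B, a_C, a_D, a_E) = 0
  [-1/12, 0, -1/3, 1] . (a_B, a_C, a_D, a_E) = 5/12

Solving yields:
  a_B = 425/1336
  a_C = 979/2672
  a_D = 2183/5344
  a_E = 387/668

Starting state is D, so the absorption probability is a_D = 2183/5344.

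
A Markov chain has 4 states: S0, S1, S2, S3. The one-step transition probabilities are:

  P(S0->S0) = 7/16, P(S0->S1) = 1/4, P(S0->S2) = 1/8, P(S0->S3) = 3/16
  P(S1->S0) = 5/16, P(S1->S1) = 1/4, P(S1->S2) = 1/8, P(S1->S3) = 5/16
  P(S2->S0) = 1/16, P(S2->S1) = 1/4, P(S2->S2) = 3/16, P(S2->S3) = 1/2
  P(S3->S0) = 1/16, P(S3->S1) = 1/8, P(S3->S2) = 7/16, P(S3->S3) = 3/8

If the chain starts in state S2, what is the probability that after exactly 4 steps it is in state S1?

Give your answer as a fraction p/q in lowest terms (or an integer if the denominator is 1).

Computing P^4 by repeated multiplication:
P^1 =
  S0: [7/16, 1/4, 1/8, 3/16]
  S1: [5/16, 1/4, 1/8, 5/16]
  S2: [1/16, 1/4, 3/16, 1/2]
  S3: [1/16, 1/8, 7/16, 3/8]
P^2 =
  S0: [37/128, 29/128, 49/256, 75/256]
  S1: [31/128, 27/128, 59/256, 81/256]
  S2: [19/128, 3/16, 75/256, 95/256]
  S3: [15/128, 13/64, 69/256, 105/256]
P^3 =
  S0: [233/1024, 437/2048, 117/512, 677/2048]
  S1: [211/1024, 431/2048, 61/256, 707/2048]
  S2: [169/1024, 417/2048, 531/2048, 381/1024]
  S3: [161/1024, 407/2048, 553/2048, 383/1024]
P^4 =
  S0: [103/512, 3419/16384, 7949/32768, 11389/32768]
  S1: [197/1024, 3389/16384, 8119/32768, 11567/32768]
  S2: [359/2048, 1667/8192, 8437/32768, 11919/32768]
  S3: [701/4096, 1665/8192, 8479/32768, 12021/32768]

(P^4)[S2 -> S1] = 1667/8192

Answer: 1667/8192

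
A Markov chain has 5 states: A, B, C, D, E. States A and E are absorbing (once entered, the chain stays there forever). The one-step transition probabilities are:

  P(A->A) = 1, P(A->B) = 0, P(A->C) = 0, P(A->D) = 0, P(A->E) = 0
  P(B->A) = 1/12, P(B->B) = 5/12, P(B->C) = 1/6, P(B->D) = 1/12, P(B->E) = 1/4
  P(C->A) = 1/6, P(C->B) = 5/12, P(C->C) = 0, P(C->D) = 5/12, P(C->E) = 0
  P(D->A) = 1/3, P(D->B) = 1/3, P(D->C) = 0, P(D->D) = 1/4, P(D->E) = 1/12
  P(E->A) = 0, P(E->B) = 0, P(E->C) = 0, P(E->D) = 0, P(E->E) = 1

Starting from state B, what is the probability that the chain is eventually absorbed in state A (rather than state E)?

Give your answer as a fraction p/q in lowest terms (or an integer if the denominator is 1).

Let a_i = P(absorbed in A | start in state i).
Boundary conditions: a_A = 1, a_E = 0.
For each transient state i, a_i = sum_j P(i->j) * a_j:
  a_B = 1/12*a_A + 5/12*a_B + 1/6*a_C + 1/12*a_D + 1/4*a_E
  a_C = 1/6*a_A + 5/12*a_B + 0*a_C + 5/12*a_D + 0*a_E
  a_D = 1/3*a_A + 1/3*a_B + 0*a_C + 1/4*a_D + 1/12*a_E

Substituting a_A = 1 and a_E = 0, rearrange to (I - Q) a = r where r[i] = P(i -> A):
  [7/12, -1/6, -1/12] . (a_B, a_C, a_D) = 1/12
  [-5/12, 1, -5/12] . (a_B, a_C, a_D) = 1/6
  [-1/3, 0, 3/4] . (a_B, a_C, a_D) = 1/3

Solving yields:
  a_B = 116/289
  a_C = 343/578
  a_D = 180/289

Starting state is B, so the absorption probability is a_B = 116/289.

Answer: 116/289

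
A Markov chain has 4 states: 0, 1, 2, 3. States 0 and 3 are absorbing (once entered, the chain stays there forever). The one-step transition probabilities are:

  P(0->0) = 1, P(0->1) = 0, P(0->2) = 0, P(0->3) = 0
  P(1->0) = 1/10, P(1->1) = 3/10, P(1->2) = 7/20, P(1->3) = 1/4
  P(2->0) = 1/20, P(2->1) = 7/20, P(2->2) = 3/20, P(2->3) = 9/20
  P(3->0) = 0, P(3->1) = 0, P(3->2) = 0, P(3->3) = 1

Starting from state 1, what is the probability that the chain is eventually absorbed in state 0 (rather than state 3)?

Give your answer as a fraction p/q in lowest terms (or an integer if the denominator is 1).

Let a_i = P(absorbed in 0 | start in state i).
Boundary conditions: a_0 = 1, a_3 = 0.
For each transient state i, a_i = sum_j P(i->j) * a_j:
  a_1 = 1/10*a_0 + 3/10*a_1 + 7/20*a_2 + 1/4*a_3
  a_2 = 1/20*a_0 + 7/20*a_1 + 3/20*a_2 + 9/20*a_3

Substituting a_0 = 1 and a_3 = 0, rearrange to (I - Q) a = r where r[i] = P(i -> 0):
  [7/10, -7/20] . (a_1, a_2) = 1/10
  [-7/20, 17/20] . (a_1, a_2) = 1/20

Solving yields:
  a_1 = 41/189
  a_2 = 4/27

Starting state is 1, so the absorption probability is a_1 = 41/189.

Answer: 41/189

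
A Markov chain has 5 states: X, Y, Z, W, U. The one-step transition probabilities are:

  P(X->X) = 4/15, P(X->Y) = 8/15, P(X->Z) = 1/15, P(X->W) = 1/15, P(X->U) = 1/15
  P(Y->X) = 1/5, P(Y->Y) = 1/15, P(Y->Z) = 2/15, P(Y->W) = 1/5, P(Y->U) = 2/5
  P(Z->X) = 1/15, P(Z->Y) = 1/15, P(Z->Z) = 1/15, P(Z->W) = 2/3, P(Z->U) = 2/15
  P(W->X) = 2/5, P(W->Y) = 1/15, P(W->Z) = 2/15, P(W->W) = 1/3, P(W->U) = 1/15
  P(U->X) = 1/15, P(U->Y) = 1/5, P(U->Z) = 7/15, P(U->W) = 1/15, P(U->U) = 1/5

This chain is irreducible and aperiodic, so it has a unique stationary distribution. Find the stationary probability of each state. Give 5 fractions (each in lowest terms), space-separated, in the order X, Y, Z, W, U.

Answer: 12493/55977 3594/18659 9076/55977 4825/18659 9151/55977

Derivation:
The stationary distribution satisfies pi = pi * P, i.e.:
  pi_X = 4/15*pi_X + 1/5*pi_Y + 1/15*pi_Z + 2/5*pi_W + 1/15*pi_U
  pi_Y = 8/15*pi_X + 1/15*pi_Y + 1/15*pi_Z + 1/15*pi_W + 1/5*pi_U
  pi_Z = 1/15*pi_X + 2/15*pi_Y + 1/15*pi_Z + 2/15*pi_W + 7/15*pi_U
  pi_W = 1/15*pi_X + 1/5*pi_Y + 2/3*pi_Z + 1/3*pi_W + 1/15*pi_U
  pi_U = 1/15*pi_X + 2/5*pi_Y + 2/15*pi_Z + 1/15*pi_W + 1/5*pi_U
with normalization: pi_X + pi_Y + pi_Z + pi_W + pi_U = 1.

Using the first 4 balance equations plus normalization, the linear system A*pi = b is:
  [-11/15, 1/5, 1/15, 2/5, 1/15] . pi = 0
  [8/15, -14/15, 1/15, 1/15, 1/5] . pi = 0
  [1/15, 2/15, -14/15, 2/15, 7/15] . pi = 0
  [1/15, 1/5, 2/3, -2/3, 1/15] . pi = 0
  [1, 1, 1, 1, 1] . pi = 1

Solving yields:
  pi_X = 12493/55977
  pi_Y = 3594/18659
  pi_Z = 9076/55977
  pi_W = 4825/18659
  pi_U = 9151/55977

Verification (pi * P):
  12493/55977*4/15 + 3594/18659*1/5 + 9076/55977*1/15 + 4825/18659*2/5 + 9151/55977*1/15 = 12493/55977 = pi_X  (ok)
  12493/55977*8/15 + 3594/18659*1/15 + 9076/55977*1/15 + 4825/18659*1/15 + 9151/55977*1/5 = 3594/18659 = pi_Y  (ok)
  12493/55977*1/15 + 3594/18659*2/15 + 9076/55977*1/15 + 4825/18659*2/15 + 9151/55977*7/15 = 9076/55977 = pi_Z  (ok)
  12493/55977*1/15 + 3594/18659*1/5 + 9076/55977*2/3 + 4825/18659*1/3 + 9151/55977*1/15 = 4825/18659 = pi_W  (ok)
  12493/55977*1/15 + 3594/18659*2/5 + 9076/55977*2/15 + 4825/18659*1/15 + 9151/55977*1/5 = 9151/55977 = pi_U  (ok)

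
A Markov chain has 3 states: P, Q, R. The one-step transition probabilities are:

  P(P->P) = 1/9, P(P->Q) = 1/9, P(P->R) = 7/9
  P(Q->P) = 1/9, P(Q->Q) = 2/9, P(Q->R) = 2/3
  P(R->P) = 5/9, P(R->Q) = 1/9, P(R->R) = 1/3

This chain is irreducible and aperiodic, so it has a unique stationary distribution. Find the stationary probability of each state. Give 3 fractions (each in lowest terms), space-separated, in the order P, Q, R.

Answer: 9/26 1/8 55/104

Derivation:
The stationary distribution satisfies pi = pi * P, i.e.:
  pi_P = 1/9*pi_P + 1/9*pi_Q + 5/9*pi_R
  pi_Q = 1/9*pi_P + 2/9*pi_Q + 1/9*pi_R
  pi_R = 7/9*pi_P + 2/3*pi_Q + 1/3*pi_R
with normalization: pi_P + pi_Q + pi_R = 1.

Using the first 2 balance equations plus normalization, the linear system A*pi = b is:
  [-8/9, 1/9, 5/9] . pi = 0
  [1/9, -7/9, 1/9] . pi = 0
  [1, 1, 1] . pi = 1

Solving yields:
  pi_P = 9/26
  pi_Q = 1/8
  pi_R = 55/104

Verification (pi * P):
  9/26*1/9 + 1/8*1/9 + 55/104*5/9 = 9/26 = pi_P  (ok)
  9/26*1/9 + 1/8*2/9 + 55/104*1/9 = 1/8 = pi_Q  (ok)
  9/26*7/9 + 1/8*2/3 + 55/104*1/3 = 55/104 = pi_R  (ok)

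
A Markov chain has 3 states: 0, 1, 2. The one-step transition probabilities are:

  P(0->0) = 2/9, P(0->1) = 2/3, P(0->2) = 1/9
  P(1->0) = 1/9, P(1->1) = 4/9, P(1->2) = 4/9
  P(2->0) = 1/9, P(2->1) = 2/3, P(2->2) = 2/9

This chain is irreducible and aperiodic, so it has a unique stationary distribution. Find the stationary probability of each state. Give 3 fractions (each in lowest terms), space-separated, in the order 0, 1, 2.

The stationary distribution satisfies pi = pi * P, i.e.:
  pi_0 = 2/9*pi_0 + 1/9*pi_1 + 1/9*pi_2
  pi_1 = 2/3*pi_0 + 4/9*pi_1 + 2/3*pi_2
  pi_2 = 1/9*pi_0 + 4/9*pi_1 + 2/9*pi_2
with normalization: pi_0 + pi_1 + pi_2 = 1.

Using the first 2 balance equations plus normalization, the linear system A*pi = b is:
  [-7/9, 1/9, 1/9] . pi = 0
  [2/3, -5/9, 2/3] . pi = 0
  [1, 1, 1] . pi = 1

Solving yields:
  pi_0 = 1/8
  pi_1 = 6/11
  pi_2 = 29/88

Verification (pi * P):
  1/8*2/9 + 6/11*1/9 + 29/88*1/9 = 1/8 = pi_0  (ok)
  1/8*2/3 + 6/11*4/9 + 29/88*2/3 = 6/11 = pi_1  (ok)
  1/8*1/9 + 6/11*4/9 + 29/88*2/9 = 29/88 = pi_2  (ok)

Answer: 1/8 6/11 29/88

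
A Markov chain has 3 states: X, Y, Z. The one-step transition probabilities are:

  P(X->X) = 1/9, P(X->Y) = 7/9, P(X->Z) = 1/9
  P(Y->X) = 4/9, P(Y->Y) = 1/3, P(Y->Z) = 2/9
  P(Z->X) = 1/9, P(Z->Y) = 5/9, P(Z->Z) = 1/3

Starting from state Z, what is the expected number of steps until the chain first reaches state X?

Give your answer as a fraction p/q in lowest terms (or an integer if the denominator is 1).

Let h_i = expected steps to first reach X from state i.
Boundary: h_X = 0.
First-step equations for the other states:
  h_Y = 1 + 4/9*h_X + 1/3*h_Y + 2/9*h_Z
  h_Z = 1 + 1/9*h_X + 5/9*h_Y + 1/3*h_Z

Substituting h_X = 0 and rearranging gives the linear system (I - Q) h = 1:
  [2/3, -2/9] . (h_Y, h_Z) = 1
  [-5/9, 2/3] . (h_Y, h_Z) = 1

Solving yields:
  h_Y = 36/13
  h_Z = 99/26

Starting state is Z, so the expected hitting time is h_Z = 99/26.

Answer: 99/26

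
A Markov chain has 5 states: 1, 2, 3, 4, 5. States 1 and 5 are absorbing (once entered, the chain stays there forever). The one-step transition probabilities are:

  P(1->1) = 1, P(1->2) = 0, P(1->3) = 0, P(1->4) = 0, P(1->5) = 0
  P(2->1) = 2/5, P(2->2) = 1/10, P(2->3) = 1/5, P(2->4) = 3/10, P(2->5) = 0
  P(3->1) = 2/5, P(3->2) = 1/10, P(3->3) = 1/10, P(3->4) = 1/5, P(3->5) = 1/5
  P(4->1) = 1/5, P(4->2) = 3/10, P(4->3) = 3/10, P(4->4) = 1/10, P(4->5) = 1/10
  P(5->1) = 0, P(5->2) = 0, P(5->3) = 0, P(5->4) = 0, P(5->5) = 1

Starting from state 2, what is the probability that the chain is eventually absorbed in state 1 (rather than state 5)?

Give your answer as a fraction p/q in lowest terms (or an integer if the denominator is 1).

Let a_i = P(absorbed in 1 | start in state i).
Boundary conditions: a_1 = 1, a_5 = 0.
For each transient state i, a_i = sum_j P(i->j) * a_j:
  a_2 = 2/5*a_1 + 1/10*a_2 + 1/5*a_3 + 3/10*a_4 + 0*a_5
  a_3 = 2/5*a_1 + 1/10*a_2 + 1/10*a_3 + 1/5*a_4 + 1/5*a_5
  a_4 = 1/5*a_1 + 3/10*a_2 + 3/10*a_3 + 1/10*a_4 + 1/10*a_5

Substituting a_1 = 1 and a_5 = 0, rearrange to (I - Q) a = r where r[i] = P(i -> 1):
  [9/10, -1/5, -3/10] . (a_2, a_3, a_4) = 2/5
  [-1/10, 9/10, -1/5] . (a_2, a_3, a_4) = 2/5
  [-3/10, -3/10, 9/10] . (a_2, a_3, a_4) = 1/5

Solving yields:
  a_2 = 94/111
  a_3 = 26/37
  a_4 = 82/111

Starting state is 2, so the absorption probability is a_2 = 94/111.

Answer: 94/111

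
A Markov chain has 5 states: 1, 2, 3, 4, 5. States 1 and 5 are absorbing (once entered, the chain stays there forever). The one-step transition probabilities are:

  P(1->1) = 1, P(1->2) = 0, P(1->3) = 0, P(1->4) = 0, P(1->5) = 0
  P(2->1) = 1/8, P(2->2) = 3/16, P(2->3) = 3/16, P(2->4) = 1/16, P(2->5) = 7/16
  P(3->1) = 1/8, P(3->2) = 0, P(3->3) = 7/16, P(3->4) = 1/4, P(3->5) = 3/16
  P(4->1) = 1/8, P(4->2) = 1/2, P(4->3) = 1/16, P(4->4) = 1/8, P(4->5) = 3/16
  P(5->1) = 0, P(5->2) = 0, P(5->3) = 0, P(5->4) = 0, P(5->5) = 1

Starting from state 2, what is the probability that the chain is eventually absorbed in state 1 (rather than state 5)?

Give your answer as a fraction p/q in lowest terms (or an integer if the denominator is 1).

Answer: 186/709

Derivation:
Let a_i = P(absorbed in 1 | start in state i).
Boundary conditions: a_1 = 1, a_5 = 0.
For each transient state i, a_i = sum_j P(i->j) * a_j:
  a_2 = 1/8*a_1 + 3/16*a_2 + 3/16*a_3 + 1/16*a_4 + 7/16*a_5
  a_3 = 1/8*a_1 + 0*a_2 + 7/16*a_3 + 1/4*a_4 + 3/16*a_5
  a_4 = 1/8*a_1 + 1/2*a_2 + 1/16*a_3 + 1/8*a_4 + 3/16*a_5

Substituting a_1 = 1 and a_5 = 0, rearrange to (I - Q) a = r where r[i] = P(i -> 1):
  [13/16, -3/16, -1/16] . (a_2, a_3, a_4) = 1/8
  [0, 9/16, -1/4] . (a_2, a_3, a_4) = 1/8
  [-1/2, -1/16, 7/8] . (a_2, a_3, a_4) = 1/8

Solving yields:
  a_2 = 186/709
  a_3 = 258/709
  a_4 = 226/709

Starting state is 2, so the absorption probability is a_2 = 186/709.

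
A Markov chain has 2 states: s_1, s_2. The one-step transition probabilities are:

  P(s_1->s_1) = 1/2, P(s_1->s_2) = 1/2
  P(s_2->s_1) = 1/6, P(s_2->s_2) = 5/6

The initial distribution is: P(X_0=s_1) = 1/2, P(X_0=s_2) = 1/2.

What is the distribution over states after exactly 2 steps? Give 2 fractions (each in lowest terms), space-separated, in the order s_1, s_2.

Propagating the distribution step by step (d_{t+1} = d_t * P):
d_0 = (s_1=1/2, s_2=1/2)
  d_1[s_1] = 1/2*1/2 + 1/2*1/6 = 1/3
  d_1[s_2] = 1/2*1/2 + 1/2*5/6 = 2/3
d_1 = (s_1=1/3, s_2=2/3)
  d_2[s_1] = 1/3*1/2 + 2/3*1/6 = 5/18
  d_2[s_2] = 1/3*1/2 + 2/3*5/6 = 13/18
d_2 = (s_1=5/18, s_2=13/18)

Answer: 5/18 13/18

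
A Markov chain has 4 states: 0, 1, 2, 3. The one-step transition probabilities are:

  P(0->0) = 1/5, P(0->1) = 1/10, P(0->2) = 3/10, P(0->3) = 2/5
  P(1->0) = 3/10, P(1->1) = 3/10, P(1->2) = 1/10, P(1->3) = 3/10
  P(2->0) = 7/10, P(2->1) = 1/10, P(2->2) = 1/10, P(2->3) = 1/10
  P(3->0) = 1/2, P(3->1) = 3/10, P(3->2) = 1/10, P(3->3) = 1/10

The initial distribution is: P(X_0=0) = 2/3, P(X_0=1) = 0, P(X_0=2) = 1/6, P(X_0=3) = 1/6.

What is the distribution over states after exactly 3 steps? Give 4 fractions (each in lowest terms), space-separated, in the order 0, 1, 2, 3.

Answer: 37/100 137/750 23/125 79/300

Derivation:
Propagating the distribution step by step (d_{t+1} = d_t * P):
d_0 = (0=2/3, 1=0, 2=1/6, 3=1/6)
  d_1[0] = 2/3*1/5 + 0*3/10 + 1/6*7/10 + 1/6*1/2 = 1/3
  d_1[1] = 2/3*1/10 + 0*3/10 + 1/6*1/10 + 1/6*3/10 = 2/15
  d_1[2] = 2/3*3/10 + 0*1/10 + 1/6*1/10 + 1/6*1/10 = 7/30
  d_1[3] = 2/3*2/5 + 0*3/10 + 1/6*1/10 + 1/6*1/10 = 3/10
d_1 = (0=1/3, 1=2/15, 2=7/30, 3=3/10)
  d_2[0] = 1/3*1/5 + 2/15*3/10 + 7/30*7/10 + 3/10*1/2 = 21/50
  d_2[1] = 1/3*1/10 + 2/15*3/10 + 7/30*1/10 + 3/10*3/10 = 14/75
  d_2[2] = 1/3*3/10 + 2/15*1/10 + 7/30*1/10 + 3/10*1/10 = 1/6
  d_2[3] = 1/3*2/5 + 2/15*3/10 + 7/30*1/10 + 3/10*1/10 = 17/75
d_2 = (0=21/50, 1=14/75, 2=1/6, 3=17/75)
  d_3[0] = 21/50*1/5 + 14/75*3/10 + 1/6*7/10 + 17/75*1/2 = 37/100
  d_3[1] = 21/50*1/10 + 14/75*3/10 + 1/6*1/10 + 17/75*3/10 = 137/750
  d_3[2] = 21/50*3/10 + 14/75*1/10 + 1/6*1/10 + 17/75*1/10 = 23/125
  d_3[3] = 21/50*2/5 + 14/75*3/10 + 1/6*1/10 + 17/75*1/10 = 79/300
d_3 = (0=37/100, 1=137/750, 2=23/125, 3=79/300)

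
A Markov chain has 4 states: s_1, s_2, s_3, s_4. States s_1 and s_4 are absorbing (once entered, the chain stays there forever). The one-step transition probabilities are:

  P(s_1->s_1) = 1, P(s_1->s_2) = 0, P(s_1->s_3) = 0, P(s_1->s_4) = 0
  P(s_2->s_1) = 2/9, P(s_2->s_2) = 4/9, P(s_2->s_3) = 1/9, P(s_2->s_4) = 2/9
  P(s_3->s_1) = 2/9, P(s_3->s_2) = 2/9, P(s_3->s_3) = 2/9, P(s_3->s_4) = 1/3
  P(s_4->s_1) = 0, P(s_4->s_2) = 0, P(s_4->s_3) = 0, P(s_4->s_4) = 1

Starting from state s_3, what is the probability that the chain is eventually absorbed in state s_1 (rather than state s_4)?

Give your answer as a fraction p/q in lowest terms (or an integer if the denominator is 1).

Let a_i = P(absorbed in s_1 | start in state i).
Boundary conditions: a_s_1 = 1, a_s_4 = 0.
For each transient state i, a_i = sum_j P(i->j) * a_j:
  a_s_2 = 2/9*a_s_1 + 4/9*a_s_2 + 1/9*a_s_3 + 2/9*a_s_4
  a_s_3 = 2/9*a_s_1 + 2/9*a_s_2 + 2/9*a_s_3 + 1/3*a_s_4

Substituting a_s_1 = 1 and a_s_4 = 0, rearrange to (I - Q) a = r where r[i] = P(i -> s_1):
  [5/9, -1/9] . (a_s_2, a_s_3) = 2/9
  [-2/9, 7/9] . (a_s_2, a_s_3) = 2/9

Solving yields:
  a_s_2 = 16/33
  a_s_3 = 14/33

Starting state is s_3, so the absorption probability is a_s_3 = 14/33.

Answer: 14/33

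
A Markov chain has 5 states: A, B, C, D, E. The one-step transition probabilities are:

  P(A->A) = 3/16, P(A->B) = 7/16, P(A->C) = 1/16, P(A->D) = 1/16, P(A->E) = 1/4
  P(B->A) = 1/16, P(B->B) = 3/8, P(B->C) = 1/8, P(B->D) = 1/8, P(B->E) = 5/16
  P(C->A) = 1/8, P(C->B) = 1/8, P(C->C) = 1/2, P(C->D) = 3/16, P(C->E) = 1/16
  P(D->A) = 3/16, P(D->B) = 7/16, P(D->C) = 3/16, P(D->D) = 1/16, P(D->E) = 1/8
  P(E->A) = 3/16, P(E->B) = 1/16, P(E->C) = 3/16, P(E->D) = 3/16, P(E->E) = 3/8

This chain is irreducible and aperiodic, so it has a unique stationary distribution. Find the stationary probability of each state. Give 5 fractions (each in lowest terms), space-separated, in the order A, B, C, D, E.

The stationary distribution satisfies pi = pi * P, i.e.:
  pi_A = 3/16*pi_A + 1/16*pi_B + 1/8*pi_C + 3/16*pi_D + 3/16*pi_E
  pi_B = 7/16*pi_A + 3/8*pi_B + 1/8*pi_C + 7/16*pi_D + 1/16*pi_E
  pi_C = 1/16*pi_A + 1/8*pi_B + 1/2*pi_C + 3/16*pi_D + 3/16*pi_E
  pi_D = 1/16*pi_A + 1/8*pi_B + 3/16*pi_C + 1/16*pi_D + 3/16*pi_E
  pi_E = 1/4*pi_A + 5/16*pi_B + 1/16*pi_C + 1/8*pi_D + 3/8*pi_E
with normalization: pi_A + pi_B + pi_C + pi_D + pi_E = 1.

Using the first 4 balance equations plus normalization, the linear system A*pi = b is:
  [-13/16, 1/16, 1/8, 3/16, 3/16] . pi = 0
  [7/16, -5/8, 1/8, 7/16, 1/16] . pi = 0
  [1/16, 1/8, -1/2, 3/16, 3/16] . pi = 0
  [1/16, 1/8, 3/16, -15/16, 3/16] . pi = 0
  [1, 1, 1, 1, 1] . pi = 1

Solving yields:
  pi_A = 295/2096
  pi_B = 275/1048
  pi_C = 117/524
  pi_D = 143/1048
  pi_E = 497/2096

Verification (pi * P):
  295/2096*3/16 + 275/1048*1/16 + 117/524*1/8 + 143/1048*3/16 + 497/2096*3/16 = 295/2096 = pi_A  (ok)
  295/2096*7/16 + 275/1048*3/8 + 117/524*1/8 + 143/1048*7/16 + 497/2096*1/16 = 275/1048 = pi_B  (ok)
  295/2096*1/16 + 275/1048*1/8 + 117/524*1/2 + 143/1048*3/16 + 497/2096*3/16 = 117/524 = pi_C  (ok)
  295/2096*1/16 + 275/1048*1/8 + 117/524*3/16 + 143/1048*1/16 + 497/2096*3/16 = 143/1048 = pi_D  (ok)
  295/2096*1/4 + 275/1048*5/16 + 117/524*1/16 + 143/1048*1/8 + 497/2096*3/8 = 497/2096 = pi_E  (ok)

Answer: 295/2096 275/1048 117/524 143/1048 497/2096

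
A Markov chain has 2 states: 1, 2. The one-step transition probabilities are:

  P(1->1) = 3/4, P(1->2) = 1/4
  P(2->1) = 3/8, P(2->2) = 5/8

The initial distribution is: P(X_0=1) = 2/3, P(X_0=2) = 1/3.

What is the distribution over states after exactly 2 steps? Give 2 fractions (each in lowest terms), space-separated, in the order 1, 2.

Answer: 39/64 25/64

Derivation:
Propagating the distribution step by step (d_{t+1} = d_t * P):
d_0 = (1=2/3, 2=1/3)
  d_1[1] = 2/3*3/4 + 1/3*3/8 = 5/8
  d_1[2] = 2/3*1/4 + 1/3*5/8 = 3/8
d_1 = (1=5/8, 2=3/8)
  d_2[1] = 5/8*3/4 + 3/8*3/8 = 39/64
  d_2[2] = 5/8*1/4 + 3/8*5/8 = 25/64
d_2 = (1=39/64, 2=25/64)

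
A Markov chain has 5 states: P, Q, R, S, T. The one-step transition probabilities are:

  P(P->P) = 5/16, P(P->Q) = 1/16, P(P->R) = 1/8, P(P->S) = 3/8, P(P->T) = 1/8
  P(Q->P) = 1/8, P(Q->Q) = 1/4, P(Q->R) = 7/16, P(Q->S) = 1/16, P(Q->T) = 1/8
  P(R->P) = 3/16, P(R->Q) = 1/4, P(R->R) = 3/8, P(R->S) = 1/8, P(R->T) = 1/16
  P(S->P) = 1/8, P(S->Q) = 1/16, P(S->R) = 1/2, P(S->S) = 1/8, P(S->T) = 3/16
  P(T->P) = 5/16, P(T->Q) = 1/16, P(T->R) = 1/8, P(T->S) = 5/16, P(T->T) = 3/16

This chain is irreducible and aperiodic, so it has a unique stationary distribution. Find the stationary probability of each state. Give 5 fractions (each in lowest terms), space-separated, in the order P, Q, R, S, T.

Answer: 10045/48393 2452/16131 15745/48393 9229/48393 2006/16131

Derivation:
The stationary distribution satisfies pi = pi * P, i.e.:
  pi_P = 5/16*pi_P + 1/8*pi_Q + 3/16*pi_R + 1/8*pi_S + 5/16*pi_T
  pi_Q = 1/16*pi_P + 1/4*pi_Q + 1/4*pi_R + 1/16*pi_S + 1/16*pi_T
  pi_R = 1/8*pi_P + 7/16*pi_Q + 3/8*pi_R + 1/2*pi_S + 1/8*pi_T
  pi_S = 3/8*pi_P + 1/16*pi_Q + 1/8*pi_R + 1/8*pi_S + 5/16*pi_T
  pi_T = 1/8*pi_P + 1/8*pi_Q + 1/16*pi_R + 3/16*pi_S + 3/16*pi_T
with normalization: pi_P + pi_Q + pi_R + pi_S + pi_T = 1.

Using the first 4 balance equations plus normalization, the linear system A*pi = b is:
  [-11/16, 1/8, 3/16, 1/8, 5/16] . pi = 0
  [1/16, -3/4, 1/4, 1/16, 1/16] . pi = 0
  [1/8, 7/16, -5/8, 1/2, 1/8] . pi = 0
  [3/8, 1/16, 1/8, -7/8, 5/16] . pi = 0
  [1, 1, 1, 1, 1] . pi = 1

Solving yields:
  pi_P = 10045/48393
  pi_Q = 2452/16131
  pi_R = 15745/48393
  pi_S = 9229/48393
  pi_T = 2006/16131

Verification (pi * P):
  10045/48393*5/16 + 2452/16131*1/8 + 15745/48393*3/16 + 9229/48393*1/8 + 2006/16131*5/16 = 10045/48393 = pi_P  (ok)
  10045/48393*1/16 + 2452/16131*1/4 + 15745/48393*1/4 + 9229/48393*1/16 + 2006/16131*1/16 = 2452/16131 = pi_Q  (ok)
  10045/48393*1/8 + 2452/16131*7/16 + 15745/48393*3/8 + 9229/48393*1/2 + 2006/16131*1/8 = 15745/48393 = pi_R  (ok)
  10045/48393*3/8 + 2452/16131*1/16 + 15745/48393*1/8 + 9229/48393*1/8 + 2006/16131*5/16 = 9229/48393 = pi_S  (ok)
  10045/48393*1/8 + 2452/16131*1/8 + 15745/48393*1/16 + 9229/48393*3/16 + 2006/16131*3/16 = 2006/16131 = pi_T  (ok)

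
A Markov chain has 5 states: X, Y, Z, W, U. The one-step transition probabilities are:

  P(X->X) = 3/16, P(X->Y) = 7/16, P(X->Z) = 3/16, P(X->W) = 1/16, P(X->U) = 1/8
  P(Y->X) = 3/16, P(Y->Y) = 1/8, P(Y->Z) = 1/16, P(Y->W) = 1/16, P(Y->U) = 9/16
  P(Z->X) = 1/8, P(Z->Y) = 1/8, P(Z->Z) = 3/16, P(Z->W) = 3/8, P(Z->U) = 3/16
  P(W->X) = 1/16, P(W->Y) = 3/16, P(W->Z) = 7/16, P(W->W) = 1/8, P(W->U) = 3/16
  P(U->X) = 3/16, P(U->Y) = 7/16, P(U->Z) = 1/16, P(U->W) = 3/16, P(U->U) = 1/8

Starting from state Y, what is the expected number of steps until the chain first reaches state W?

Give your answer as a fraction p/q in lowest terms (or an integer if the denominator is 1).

Answer: 41584/5479

Derivation:
Let h_i = expected steps to first reach W from state i.
Boundary: h_W = 0.
First-step equations for the other states:
  h_X = 1 + 3/16*h_X + 7/16*h_Y + 3/16*h_Z + 1/16*h_W + 1/8*h_U
  h_Y = 1 + 3/16*h_X + 1/8*h_Y + 1/16*h_Z + 1/16*h_W + 9/16*h_U
  h_Z = 1 + 1/8*h_X + 1/8*h_Y + 3/16*h_Z + 3/8*h_W + 3/16*h_U
  h_U = 1 + 3/16*h_X + 7/16*h_Y + 1/16*h_Z + 3/16*h_W + 1/8*h_U

Substituting h_W = 0 and rearranging gives the linear system (I - Q) h = 1:
  [13/16, -7/16, -3/16, -1/8] . (h_X, h_Y, h_Z, h_U) = 1
  [-3/16, 7/8, -1/16, -9/16] . (h_X, h_Y, h_Z, h_U) = 1
  [-1/8, -1/8, 13/16, -3/16] . (h_X, h_Y, h_Z, h_U) = 1
  [-3/16, -7/16, -1/16, 7/8] . (h_X, h_Y, h_Z, h_U) = 1

Solving yields:
  h_X = 41504/5479
  h_Y = 41584/5479
  h_Z = 28288/5479
  h_U = 37968/5479

Starting state is Y, so the expected hitting time is h_Y = 41584/5479.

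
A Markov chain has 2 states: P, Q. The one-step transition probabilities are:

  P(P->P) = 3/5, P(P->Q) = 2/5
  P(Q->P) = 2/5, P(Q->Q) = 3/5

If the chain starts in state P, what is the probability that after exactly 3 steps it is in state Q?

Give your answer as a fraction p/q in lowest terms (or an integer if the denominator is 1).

Computing P^3 by repeated multiplication:
P^1 =
  P: [3/5, 2/5]
  Q: [2/5, 3/5]
P^2 =
  P: [13/25, 12/25]
  Q: [12/25, 13/25]
P^3 =
  P: [63/125, 62/125]
  Q: [62/125, 63/125]

(P^3)[P -> Q] = 62/125

Answer: 62/125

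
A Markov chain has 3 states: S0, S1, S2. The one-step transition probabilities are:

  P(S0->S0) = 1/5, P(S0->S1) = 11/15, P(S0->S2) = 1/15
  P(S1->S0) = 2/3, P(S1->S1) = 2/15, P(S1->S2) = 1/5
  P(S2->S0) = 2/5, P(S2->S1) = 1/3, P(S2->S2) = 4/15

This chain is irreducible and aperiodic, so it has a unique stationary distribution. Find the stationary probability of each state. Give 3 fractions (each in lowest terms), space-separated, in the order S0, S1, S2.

Answer: 32/75 21/50 23/150

Derivation:
The stationary distribution satisfies pi = pi * P, i.e.:
  pi_S0 = 1/5*pi_S0 + 2/3*pi_S1 + 2/5*pi_S2
  pi_S1 = 11/15*pi_S0 + 2/15*pi_S1 + 1/3*pi_S2
  pi_S2 = 1/15*pi_S0 + 1/5*pi_S1 + 4/15*pi_S2
with normalization: pi_S0 + pi_S1 + pi_S2 = 1.

Using the first 2 balance equations plus normalization, the linear system A*pi = b is:
  [-4/5, 2/3, 2/5] . pi = 0
  [11/15, -13/15, 1/3] . pi = 0
  [1, 1, 1] . pi = 1

Solving yields:
  pi_S0 = 32/75
  pi_S1 = 21/50
  pi_S2 = 23/150

Verification (pi * P):
  32/75*1/5 + 21/50*2/3 + 23/150*2/5 = 32/75 = pi_S0  (ok)
  32/75*11/15 + 21/50*2/15 + 23/150*1/3 = 21/50 = pi_S1  (ok)
  32/75*1/15 + 21/50*1/5 + 23/150*4/15 = 23/150 = pi_S2  (ok)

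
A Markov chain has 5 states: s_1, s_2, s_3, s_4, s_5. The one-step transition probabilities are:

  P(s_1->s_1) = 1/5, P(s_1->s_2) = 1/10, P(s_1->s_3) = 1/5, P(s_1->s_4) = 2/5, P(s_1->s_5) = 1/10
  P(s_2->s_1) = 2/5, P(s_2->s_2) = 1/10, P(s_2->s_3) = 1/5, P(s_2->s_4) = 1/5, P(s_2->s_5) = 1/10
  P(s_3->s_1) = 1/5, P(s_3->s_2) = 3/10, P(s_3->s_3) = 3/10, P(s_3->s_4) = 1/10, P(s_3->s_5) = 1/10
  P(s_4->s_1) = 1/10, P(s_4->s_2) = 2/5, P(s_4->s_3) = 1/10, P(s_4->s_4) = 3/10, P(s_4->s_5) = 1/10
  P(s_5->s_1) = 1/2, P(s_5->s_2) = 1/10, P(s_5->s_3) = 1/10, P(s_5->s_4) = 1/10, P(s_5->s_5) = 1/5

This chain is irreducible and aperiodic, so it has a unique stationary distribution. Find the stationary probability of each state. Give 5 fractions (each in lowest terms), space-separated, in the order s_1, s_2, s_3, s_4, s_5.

The stationary distribution satisfies pi = pi * P, i.e.:
  pi_s_1 = 1/5*pi_s_1 + 2/5*pi_s_2 + 1/5*pi_s_3 + 1/10*pi_s_4 + 1/2*pi_s_5
  pi_s_2 = 1/10*pi_s_1 + 1/10*pi_s_2 + 3/10*pi_s_3 + 2/5*pi_s_4 + 1/10*pi_s_5
  pi_s_3 = 1/5*pi_s_1 + 1/5*pi_s_2 + 3/10*pi_s_3 + 1/10*pi_s_4 + 1/10*pi_s_5
  pi_s_4 = 2/5*pi_s_1 + 1/5*pi_s_2 + 1/10*pi_s_3 + 3/10*pi_s_4 + 1/10*pi_s_5
  pi_s_5 = 1/10*pi_s_1 + 1/10*pi_s_2 + 1/10*pi_s_3 + 1/10*pi_s_4 + 1/5*pi_s_5
with normalization: pi_s_1 + pi_s_2 + pi_s_3 + pi_s_4 + pi_s_5 = 1.

Using the first 4 balance equations plus normalization, the linear system A*pi = b is:
  [-4/5, 2/5, 1/5, 1/10, 1/2] . pi = 0
  [1/10, -9/10, 3/10, 2/5, 1/10] . pi = 0
  [1/5, 1/5, -7/10, 1/10, 1/10] . pi = 0
  [2/5, 1/5, 1/10, -7/10, 1/10] . pi = 0
  [1, 1, 1, 1, 1] . pi = 1

Solving yields:
  pi_s_1 = 76/303
  pi_s_2 = 191/909
  pi_s_3 = 166/909
  pi_s_4 = 223/909
  pi_s_5 = 1/9

Verification (pi * P):
  76/303*1/5 + 191/909*2/5 + 166/909*1/5 + 223/909*1/10 + 1/9*1/2 = 76/303 = pi_s_1  (ok)
  76/303*1/10 + 191/909*1/10 + 166/909*3/10 + 223/909*2/5 + 1/9*1/10 = 191/909 = pi_s_2  (ok)
  76/303*1/5 + 191/909*1/5 + 166/909*3/10 + 223/909*1/10 + 1/9*1/10 = 166/909 = pi_s_3  (ok)
  76/303*2/5 + 191/909*1/5 + 166/909*1/10 + 223/909*3/10 + 1/9*1/10 = 223/909 = pi_s_4  (ok)
  76/303*1/10 + 191/909*1/10 + 166/909*1/10 + 223/909*1/10 + 1/9*1/5 = 1/9 = pi_s_5  (ok)

Answer: 76/303 191/909 166/909 223/909 1/9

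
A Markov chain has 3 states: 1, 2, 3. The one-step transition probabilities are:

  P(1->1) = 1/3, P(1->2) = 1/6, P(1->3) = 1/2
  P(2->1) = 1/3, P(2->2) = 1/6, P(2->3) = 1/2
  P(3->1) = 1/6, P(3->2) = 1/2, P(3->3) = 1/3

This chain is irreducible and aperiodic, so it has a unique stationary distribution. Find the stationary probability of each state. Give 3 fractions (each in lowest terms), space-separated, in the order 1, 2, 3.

Answer: 11/42 13/42 3/7

Derivation:
The stationary distribution satisfies pi = pi * P, i.e.:
  pi_1 = 1/3*pi_1 + 1/3*pi_2 + 1/6*pi_3
  pi_2 = 1/6*pi_1 + 1/6*pi_2 + 1/2*pi_3
  pi_3 = 1/2*pi_1 + 1/2*pi_2 + 1/3*pi_3
with normalization: pi_1 + pi_2 + pi_3 = 1.

Using the first 2 balance equations plus normalization, the linear system A*pi = b is:
  [-2/3, 1/3, 1/6] . pi = 0
  [1/6, -5/6, 1/2] . pi = 0
  [1, 1, 1] . pi = 1

Solving yields:
  pi_1 = 11/42
  pi_2 = 13/42
  pi_3 = 3/7

Verification (pi * P):
  11/42*1/3 + 13/42*1/3 + 3/7*1/6 = 11/42 = pi_1  (ok)
  11/42*1/6 + 13/42*1/6 + 3/7*1/2 = 13/42 = pi_2  (ok)
  11/42*1/2 + 13/42*1/2 + 3/7*1/3 = 3/7 = pi_3  (ok)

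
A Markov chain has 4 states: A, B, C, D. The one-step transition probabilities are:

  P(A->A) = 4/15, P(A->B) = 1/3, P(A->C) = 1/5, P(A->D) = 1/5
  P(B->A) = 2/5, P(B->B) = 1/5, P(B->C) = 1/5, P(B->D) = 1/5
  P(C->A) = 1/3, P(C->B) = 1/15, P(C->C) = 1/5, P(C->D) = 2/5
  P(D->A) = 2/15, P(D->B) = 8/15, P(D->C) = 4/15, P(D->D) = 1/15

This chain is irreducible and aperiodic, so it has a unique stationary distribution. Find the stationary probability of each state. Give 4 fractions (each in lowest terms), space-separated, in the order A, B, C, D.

Answer: 69/238 67/238 3/14 3/14

Derivation:
The stationary distribution satisfies pi = pi * P, i.e.:
  pi_A = 4/15*pi_A + 2/5*pi_B + 1/3*pi_C + 2/15*pi_D
  pi_B = 1/3*pi_A + 1/5*pi_B + 1/15*pi_C + 8/15*pi_D
  pi_C = 1/5*pi_A + 1/5*pi_B + 1/5*pi_C + 4/15*pi_D
  pi_D = 1/5*pi_A + 1/5*pi_B + 2/5*pi_C + 1/15*pi_D
with normalization: pi_A + pi_B + pi_C + pi_D = 1.

Using the first 3 balance equations plus normalization, the linear system A*pi = b is:
  [-11/15, 2/5, 1/3, 2/15] . pi = 0
  [1/3, -4/5, 1/15, 8/15] . pi = 0
  [1/5, 1/5, -4/5, 4/15] . pi = 0
  [1, 1, 1, 1] . pi = 1

Solving yields:
  pi_A = 69/238
  pi_B = 67/238
  pi_C = 3/14
  pi_D = 3/14

Verification (pi * P):
  69/238*4/15 + 67/238*2/5 + 3/14*1/3 + 3/14*2/15 = 69/238 = pi_A  (ok)
  69/238*1/3 + 67/238*1/5 + 3/14*1/15 + 3/14*8/15 = 67/238 = pi_B  (ok)
  69/238*1/5 + 67/238*1/5 + 3/14*1/5 + 3/14*4/15 = 3/14 = pi_C  (ok)
  69/238*1/5 + 67/238*1/5 + 3/14*2/5 + 3/14*1/15 = 3/14 = pi_D  (ok)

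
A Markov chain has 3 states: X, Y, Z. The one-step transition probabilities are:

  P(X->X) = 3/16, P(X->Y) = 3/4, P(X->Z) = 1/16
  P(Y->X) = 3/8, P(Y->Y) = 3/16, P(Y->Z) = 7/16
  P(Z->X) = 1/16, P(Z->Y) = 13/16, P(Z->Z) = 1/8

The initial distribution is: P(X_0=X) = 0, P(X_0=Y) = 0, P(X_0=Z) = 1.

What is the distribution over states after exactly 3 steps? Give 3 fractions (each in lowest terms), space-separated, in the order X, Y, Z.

Answer: 807/4096 2475/4096 407/2048

Derivation:
Propagating the distribution step by step (d_{t+1} = d_t * P):
d_0 = (X=0, Y=0, Z=1)
  d_1[X] = 0*3/16 + 0*3/8 + 1*1/16 = 1/16
  d_1[Y] = 0*3/4 + 0*3/16 + 1*13/16 = 13/16
  d_1[Z] = 0*1/16 + 0*7/16 + 1*1/8 = 1/8
d_1 = (X=1/16, Y=13/16, Z=1/8)
  d_2[X] = 1/16*3/16 + 13/16*3/8 + 1/8*1/16 = 83/256
  d_2[Y] = 1/16*3/4 + 13/16*3/16 + 1/8*13/16 = 77/256
  d_2[Z] = 1/16*1/16 + 13/16*7/16 + 1/8*1/8 = 3/8
d_2 = (X=83/256, Y=77/256, Z=3/8)
  d_3[X] = 83/256*3/16 + 77/256*3/8 + 3/8*1/16 = 807/4096
  d_3[Y] = 83/256*3/4 + 77/256*3/16 + 3/8*13/16 = 2475/4096
  d_3[Z] = 83/256*1/16 + 77/256*7/16 + 3/8*1/8 = 407/2048
d_3 = (X=807/4096, Y=2475/4096, Z=407/2048)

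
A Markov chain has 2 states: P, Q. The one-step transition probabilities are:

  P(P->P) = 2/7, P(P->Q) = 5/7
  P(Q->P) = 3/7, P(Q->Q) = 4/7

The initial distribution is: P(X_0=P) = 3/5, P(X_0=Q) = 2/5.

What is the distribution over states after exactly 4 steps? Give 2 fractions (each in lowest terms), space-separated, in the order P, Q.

Propagating the distribution step by step (d_{t+1} = d_t * P):
d_0 = (P=3/5, Q=2/5)
  d_1[P] = 3/5*2/7 + 2/5*3/7 = 12/35
  d_1[Q] = 3/5*5/7 + 2/5*4/7 = 23/35
d_1 = (P=12/35, Q=23/35)
  d_2[P] = 12/35*2/7 + 23/35*3/7 = 93/245
  d_2[Q] = 12/35*5/7 + 23/35*4/7 = 152/245
d_2 = (P=93/245, Q=152/245)
  d_3[P] = 93/245*2/7 + 152/245*3/7 = 642/1715
  d_3[Q] = 93/245*5/7 + 152/245*4/7 = 1073/1715
d_3 = (P=642/1715, Q=1073/1715)
  d_4[P] = 642/1715*2/7 + 1073/1715*3/7 = 4503/12005
  d_4[Q] = 642/1715*5/7 + 1073/1715*4/7 = 7502/12005
d_4 = (P=4503/12005, Q=7502/12005)

Answer: 4503/12005 7502/12005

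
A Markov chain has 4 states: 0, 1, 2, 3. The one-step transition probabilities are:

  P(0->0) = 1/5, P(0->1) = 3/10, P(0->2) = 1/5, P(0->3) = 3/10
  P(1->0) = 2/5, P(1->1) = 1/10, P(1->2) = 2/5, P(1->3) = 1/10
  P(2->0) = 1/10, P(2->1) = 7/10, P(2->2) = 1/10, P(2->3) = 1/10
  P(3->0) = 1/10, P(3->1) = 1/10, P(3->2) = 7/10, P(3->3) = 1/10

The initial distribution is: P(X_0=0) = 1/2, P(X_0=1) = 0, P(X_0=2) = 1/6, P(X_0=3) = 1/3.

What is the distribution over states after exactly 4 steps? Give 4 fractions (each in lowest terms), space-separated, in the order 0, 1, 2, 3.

Answer: 4461/20000 203/625 6153/20000 289/2000

Derivation:
Propagating the distribution step by step (d_{t+1} = d_t * P):
d_0 = (0=1/2, 1=0, 2=1/6, 3=1/3)
  d_1[0] = 1/2*1/5 + 0*2/5 + 1/6*1/10 + 1/3*1/10 = 3/20
  d_1[1] = 1/2*3/10 + 0*1/10 + 1/6*7/10 + 1/3*1/10 = 3/10
  d_1[2] = 1/2*1/5 + 0*2/5 + 1/6*1/10 + 1/3*7/10 = 7/20
  d_1[3] = 1/2*3/10 + 0*1/10 + 1/6*1/10 + 1/3*1/10 = 1/5
d_1 = (0=3/20, 1=3/10, 2=7/20, 3=1/5)
  d_2[0] = 3/20*1/5 + 3/10*2/5 + 7/20*1/10 + 1/5*1/10 = 41/200
  d_2[1] = 3/20*3/10 + 3/10*1/10 + 7/20*7/10 + 1/5*1/10 = 17/50
  d_2[2] = 3/20*1/5 + 3/10*2/5 + 7/20*1/10 + 1/5*7/10 = 13/40
  d_2[3] = 3/20*3/10 + 3/10*1/10 + 7/20*1/10 + 1/5*1/10 = 13/100
d_2 = (0=41/200, 1=17/50, 2=13/40, 3=13/100)
  d_3[0] = 41/200*1/5 + 17/50*2/5 + 13/40*1/10 + 13/100*1/10 = 89/400
  d_3[1] = 41/200*3/10 + 17/50*1/10 + 13/40*7/10 + 13/100*1/10 = 42/125
  d_3[2] = 41/200*1/5 + 17/50*2/5 + 13/40*1/10 + 13/100*7/10 = 601/2000
  d_3[3] = 41/200*3/10 + 17/50*1/10 + 13/40*1/10 + 13/100*1/10 = 141/1000
d_3 = (0=89/400, 1=42/125, 2=601/2000, 3=141/1000)
  d_4[0] = 89/400*1/5 + 42/125*2/5 + 601/2000*1/10 + 141/1000*1/10 = 4461/20000
  d_4[1] = 89/400*3/10 + 42/125*1/10 + 601/2000*7/10 + 141/1000*1/10 = 203/625
  d_4[2] = 89/400*1/5 + 42/125*2/5 + 601/2000*1/10 + 141/1000*7/10 = 6153/20000
  d_4[3] = 89/400*3/10 + 42/125*1/10 + 601/2000*1/10 + 141/1000*1/10 = 289/2000
d_4 = (0=4461/20000, 1=203/625, 2=6153/20000, 3=289/2000)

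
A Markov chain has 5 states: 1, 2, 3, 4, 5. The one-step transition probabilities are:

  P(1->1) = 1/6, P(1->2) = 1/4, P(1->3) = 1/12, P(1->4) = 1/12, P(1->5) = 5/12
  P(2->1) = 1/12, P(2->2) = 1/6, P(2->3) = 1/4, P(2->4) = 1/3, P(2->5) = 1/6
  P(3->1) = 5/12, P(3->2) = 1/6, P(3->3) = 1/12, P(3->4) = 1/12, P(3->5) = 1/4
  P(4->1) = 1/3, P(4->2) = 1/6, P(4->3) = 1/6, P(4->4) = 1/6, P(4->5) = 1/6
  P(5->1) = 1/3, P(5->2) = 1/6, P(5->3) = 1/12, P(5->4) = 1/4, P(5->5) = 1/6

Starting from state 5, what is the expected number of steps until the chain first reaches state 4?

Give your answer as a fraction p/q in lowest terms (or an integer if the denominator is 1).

Answer: 328/67

Derivation:
Let h_i = expected steps to first reach 4 from state i.
Boundary: h_4 = 0.
First-step equations for the other states:
  h_1 = 1 + 1/6*h_1 + 1/4*h_2 + 1/12*h_3 + 1/12*h_4 + 5/12*h_5
  h_2 = 1 + 1/12*h_1 + 1/6*h_2 + 1/4*h_3 + 1/3*h_4 + 1/6*h_5
  h_3 = 1 + 5/12*h_1 + 1/6*h_2 + 1/12*h_3 + 1/12*h_4 + 1/4*h_5
  h_5 = 1 + 1/3*h_1 + 1/6*h_2 + 1/12*h_3 + 1/4*h_4 + 1/6*h_5

Substituting h_4 = 0 and rearranging gives the linear system (I - Q) h = 1:
  [5/6, -1/4, -1/12, -5/12] . (h_1, h_2, h_3, h_5) = 1
  [-1/12, 5/6, -1/4, -1/6] . (h_1, h_2, h_3, h_5) = 1
  [-5/12, -1/6, 11/12, -1/4] . (h_1, h_2, h_3, h_5) = 1
  [-1/3, -1/6, -1/12, 5/6] . (h_1, h_2, h_3, h_5) = 1

Solving yields:
  h_1 = 1864/335
  h_2 = 1496/335
  h_3 = 1932/335
  h_5 = 328/67

Starting state is 5, so the expected hitting time is h_5 = 328/67.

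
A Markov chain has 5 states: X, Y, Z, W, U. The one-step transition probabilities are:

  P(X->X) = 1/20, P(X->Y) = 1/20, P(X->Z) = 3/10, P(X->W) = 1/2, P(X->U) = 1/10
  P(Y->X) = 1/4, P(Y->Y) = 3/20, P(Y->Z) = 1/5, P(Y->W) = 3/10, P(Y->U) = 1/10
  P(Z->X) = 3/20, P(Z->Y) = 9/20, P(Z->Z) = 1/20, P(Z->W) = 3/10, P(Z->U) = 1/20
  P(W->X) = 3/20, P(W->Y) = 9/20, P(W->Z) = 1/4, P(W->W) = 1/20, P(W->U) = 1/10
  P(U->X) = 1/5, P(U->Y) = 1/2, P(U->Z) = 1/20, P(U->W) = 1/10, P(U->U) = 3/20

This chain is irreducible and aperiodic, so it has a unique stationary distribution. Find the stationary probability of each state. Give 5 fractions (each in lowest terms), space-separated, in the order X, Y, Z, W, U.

Answer: 22301/132895 39628/132895 24851/132895 33434/132895 12681/132895

Derivation:
The stationary distribution satisfies pi = pi * P, i.e.:
  pi_X = 1/20*pi_X + 1/4*pi_Y + 3/20*pi_Z + 3/20*pi_W + 1/5*pi_U
  pi_Y = 1/20*pi_X + 3/20*pi_Y + 9/20*pi_Z + 9/20*pi_W + 1/2*pi_U
  pi_Z = 3/10*pi_X + 1/5*pi_Y + 1/20*pi_Z + 1/4*pi_W + 1/20*pi_U
  pi_W = 1/2*pi_X + 3/10*pi_Y + 3/10*pi_Z + 1/20*pi_W + 1/10*pi_U
  pi_U = 1/10*pi_X + 1/10*pi_Y + 1/20*pi_Z + 1/10*pi_W + 3/20*pi_U
with normalization: pi_X + pi_Y + pi_Z + pi_W + pi_U = 1.

Using the first 4 balance equations plus normalization, the linear system A*pi = b is:
  [-19/20, 1/4, 3/20, 3/20, 1/5] . pi = 0
  [1/20, -17/20, 9/20, 9/20, 1/2] . pi = 0
  [3/10, 1/5, -19/20, 1/4, 1/20] . pi = 0
  [1/2, 3/10, 3/10, -19/20, 1/10] . pi = 0
  [1, 1, 1, 1, 1] . pi = 1

Solving yields:
  pi_X = 22301/132895
  pi_Y = 39628/132895
  pi_Z = 24851/132895
  pi_W = 33434/132895
  pi_U = 12681/132895

Verification (pi * P):
  22301/132895*1/20 + 39628/132895*1/4 + 24851/132895*3/20 + 33434/132895*3/20 + 12681/132895*1/5 = 22301/132895 = pi_X  (ok)
  22301/132895*1/20 + 39628/132895*3/20 + 24851/132895*9/20 + 33434/132895*9/20 + 12681/132895*1/2 = 39628/132895 = pi_Y  (ok)
  22301/132895*3/10 + 39628/132895*1/5 + 24851/132895*1/20 + 33434/132895*1/4 + 12681/132895*1/20 = 24851/132895 = pi_Z  (ok)
  22301/132895*1/2 + 39628/132895*3/10 + 24851/132895*3/10 + 33434/132895*1/20 + 12681/132895*1/10 = 33434/132895 = pi_W  (ok)
  22301/132895*1/10 + 39628/132895*1/10 + 24851/132895*1/20 + 33434/132895*1/10 + 12681/132895*3/20 = 12681/132895 = pi_U  (ok)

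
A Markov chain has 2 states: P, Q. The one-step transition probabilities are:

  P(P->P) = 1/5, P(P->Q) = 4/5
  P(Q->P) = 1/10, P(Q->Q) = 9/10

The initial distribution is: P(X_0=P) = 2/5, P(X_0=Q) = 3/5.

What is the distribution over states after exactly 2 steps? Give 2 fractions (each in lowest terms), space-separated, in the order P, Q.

Answer: 57/500 443/500

Derivation:
Propagating the distribution step by step (d_{t+1} = d_t * P):
d_0 = (P=2/5, Q=3/5)
  d_1[P] = 2/5*1/5 + 3/5*1/10 = 7/50
  d_1[Q] = 2/5*4/5 + 3/5*9/10 = 43/50
d_1 = (P=7/50, Q=43/50)
  d_2[P] = 7/50*1/5 + 43/50*1/10 = 57/500
  d_2[Q] = 7/50*4/5 + 43/50*9/10 = 443/500
d_2 = (P=57/500, Q=443/500)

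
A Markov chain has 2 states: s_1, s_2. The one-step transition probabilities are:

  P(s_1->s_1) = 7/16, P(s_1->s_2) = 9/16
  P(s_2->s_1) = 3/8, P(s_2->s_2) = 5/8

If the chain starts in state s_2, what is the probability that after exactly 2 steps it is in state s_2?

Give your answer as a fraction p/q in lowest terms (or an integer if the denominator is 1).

Computing P^2 by repeated multiplication:
P^1 =
  s_1: [7/16, 9/16]
  s_2: [3/8, 5/8]
P^2 =
  s_1: [103/256, 153/256]
  s_2: [51/128, 77/128]

(P^2)[s_2 -> s_2] = 77/128

Answer: 77/128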